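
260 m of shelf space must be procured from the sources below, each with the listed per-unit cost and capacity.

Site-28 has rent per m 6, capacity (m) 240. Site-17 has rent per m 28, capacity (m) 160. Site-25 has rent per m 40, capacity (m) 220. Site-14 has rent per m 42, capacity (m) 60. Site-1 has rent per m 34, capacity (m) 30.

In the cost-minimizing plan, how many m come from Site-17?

20

Cheapest first:
Site-28 at 6: take all 240 m → 20 still needed.
Site-17 (28): take the remaining 20 → done.
Site-1, Site-25, Site-14: unused.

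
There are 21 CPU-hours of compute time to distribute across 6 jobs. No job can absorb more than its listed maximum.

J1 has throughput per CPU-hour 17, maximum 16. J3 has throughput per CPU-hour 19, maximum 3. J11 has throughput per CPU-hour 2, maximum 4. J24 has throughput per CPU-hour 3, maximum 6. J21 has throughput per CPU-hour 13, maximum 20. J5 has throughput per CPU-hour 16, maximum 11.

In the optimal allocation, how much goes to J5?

2

Order the jobs by throughput per CPU-hour: J3 19 > J1 17 > J5 16 > J21 13 > J24 3 > J11 2.
J3: +3 to 3 (cap) ; 18 left.
J1: +16 to 16 (cap) ; 2 left.
J5 has room for 11 but only 2 remain, so it gets 2.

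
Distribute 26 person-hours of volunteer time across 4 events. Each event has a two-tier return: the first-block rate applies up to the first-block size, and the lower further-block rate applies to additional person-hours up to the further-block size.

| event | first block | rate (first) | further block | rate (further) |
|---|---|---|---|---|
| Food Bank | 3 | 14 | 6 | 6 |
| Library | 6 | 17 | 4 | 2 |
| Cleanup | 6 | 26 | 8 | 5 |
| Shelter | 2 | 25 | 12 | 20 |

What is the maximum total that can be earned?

548

Rank every tier by rate: Cleanup/T1 26 > Shelter/T1 25 > Shelter/T2 20 > Library/T1 17 > Food Bank/T1 14 > Food Bank/T2 6 > Cleanup/T2 5 > Library/T2 2.
Cleanup T1 at 26: fill all 6 ; 20 left.
Fill Shelter T1 block (2 at 25) ; 18 left.
Shelter/T2 (20): +12 ; 6 left.
Library/T1 (17): +6 ; 0 left.
Total = 26×6 + 25×2 + 20×12 + 17×6 = 548.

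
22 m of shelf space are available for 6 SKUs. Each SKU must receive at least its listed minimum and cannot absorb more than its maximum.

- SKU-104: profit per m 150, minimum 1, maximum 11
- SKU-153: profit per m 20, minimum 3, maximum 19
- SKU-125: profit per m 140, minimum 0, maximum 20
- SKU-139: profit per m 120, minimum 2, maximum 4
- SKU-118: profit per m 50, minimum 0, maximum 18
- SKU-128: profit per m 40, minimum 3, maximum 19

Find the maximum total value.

2490

Meeting every minimum uses 1+3+0+2+0+3 = 9 m, leaving 13.
Order the SKUs by profit per m: SKU-104 150 > SKU-125 140 > SKU-139 120 > SKU-118 50 > SKU-128 40 > SKU-153 20.
SKU-104: +10 to 11 (cap) → 3 left.
SKU-125 has room for 20 more but only 3 remain, so it gets 3.
Total = 150×11 + 20×3 + 140×3 + 120×2 + 40×3 = 2490.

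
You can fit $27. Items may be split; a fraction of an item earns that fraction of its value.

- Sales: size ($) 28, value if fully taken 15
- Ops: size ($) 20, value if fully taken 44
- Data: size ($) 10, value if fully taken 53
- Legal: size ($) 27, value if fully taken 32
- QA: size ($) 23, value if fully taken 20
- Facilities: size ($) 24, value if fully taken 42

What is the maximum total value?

Rank by value-to-size ratio: Data 53/10≈5.3, Ops 44/20≈2.2, Facilities 42/24≈1.75, Legal 32/27≈1.19, QA 20/23≈0.87, Sales 15/28≈0.536.
All 10 $ of Data fit (value 53) — 17 remain.
17 $ left: a 17/20 share of Ops gives 44×17/20 = 37.4.
Total value = 90.4.

90.4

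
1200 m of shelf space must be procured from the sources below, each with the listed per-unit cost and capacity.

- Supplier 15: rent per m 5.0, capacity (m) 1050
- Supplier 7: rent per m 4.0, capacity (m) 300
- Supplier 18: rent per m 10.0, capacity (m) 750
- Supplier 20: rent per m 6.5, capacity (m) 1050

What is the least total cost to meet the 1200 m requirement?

5700

Use sources in increasing cost order.
Supplier 7 at 4.0: take all 300 m ; 900 still needed.
Take 900 from Supplier 15 at 5.0 to finish.
Supplier 20, Supplier 18: unused.
Cost = 300×4.0 + 900×5.0 = 5700.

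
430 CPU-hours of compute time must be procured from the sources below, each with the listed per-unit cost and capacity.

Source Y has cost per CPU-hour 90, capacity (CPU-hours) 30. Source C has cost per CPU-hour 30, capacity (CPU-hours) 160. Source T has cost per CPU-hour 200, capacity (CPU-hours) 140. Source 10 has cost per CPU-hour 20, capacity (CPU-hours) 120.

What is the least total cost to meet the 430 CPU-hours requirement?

Cheapest first:
Source 10 (20): use full 120 — 310 CPU-hours to go.
Take 160 from Source C at 30 — need 150 more.
Source Y (90): use full 30 — 120 CPU-hours to go.
Take 120 from Source T at 200 to finish.
Cost = 120×20 + 160×30 + 30×90 + 120×200 = 33900.

33900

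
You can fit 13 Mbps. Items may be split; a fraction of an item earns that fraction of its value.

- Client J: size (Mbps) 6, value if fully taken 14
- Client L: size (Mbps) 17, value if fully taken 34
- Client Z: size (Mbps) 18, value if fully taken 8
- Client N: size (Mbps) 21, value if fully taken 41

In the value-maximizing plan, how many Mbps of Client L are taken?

Rank by value-to-size ratio: Client J 14/6≈2.33, Client L 34/17≈2, Client N 41/21≈1.95, Client Z 8/18≈0.444.
Take all of Client J (6 Mbps, value 14) ; 7 Mbps left.
Only 7 Mbps remain; take 7/17 of Client L for value 34×7/17 = 14.

7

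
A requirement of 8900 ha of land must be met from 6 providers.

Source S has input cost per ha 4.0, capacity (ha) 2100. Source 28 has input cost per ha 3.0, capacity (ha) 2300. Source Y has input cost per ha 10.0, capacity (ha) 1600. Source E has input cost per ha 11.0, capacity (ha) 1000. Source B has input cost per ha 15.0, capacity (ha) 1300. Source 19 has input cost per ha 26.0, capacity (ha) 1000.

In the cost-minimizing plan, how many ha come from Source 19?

Fill from the cheapest provider first.
Source 28 at 3.0: take all 2300 ha ; 6600 still needed.
Take 2100 from Source S at 4.0 ; need 4500 more.
Source Y (10.0): use full 1600 ; 2900 ha to go.
Take 1000 from Source E at 11.0 ; need 1900 more.
Take 1300 from Source B at 15.0 ; need 600 more.
Take 600 from Source 19 at 26.0 to finish.

600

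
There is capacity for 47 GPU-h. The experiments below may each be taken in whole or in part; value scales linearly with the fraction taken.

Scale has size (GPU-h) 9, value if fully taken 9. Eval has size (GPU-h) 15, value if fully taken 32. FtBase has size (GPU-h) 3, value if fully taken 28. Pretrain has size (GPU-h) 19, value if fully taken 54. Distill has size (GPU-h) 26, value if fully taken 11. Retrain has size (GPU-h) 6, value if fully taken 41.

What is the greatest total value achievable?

159

Best value per unit of size first: FtBase 28/3≈9.33, Retrain 41/6≈6.83, Pretrain 54/19≈2.84, Eval 32/15≈2.13, Scale 9/9≈1, Distill 11/26≈0.423.
All 3 GPU-h of FtBase fit (value 28) — 44 remain.
Take all of Retrain (6 GPU-h, value 41) — 38 GPU-h left.
All 19 GPU-h of Pretrain fit (value 54) — 19 remain.
Eval: take in full, 15 GPU-h for value 32 — 4 left.
Fill the last 4 GPU-h with part of Scale: 4/9 of it earns 4.
Total value = 159.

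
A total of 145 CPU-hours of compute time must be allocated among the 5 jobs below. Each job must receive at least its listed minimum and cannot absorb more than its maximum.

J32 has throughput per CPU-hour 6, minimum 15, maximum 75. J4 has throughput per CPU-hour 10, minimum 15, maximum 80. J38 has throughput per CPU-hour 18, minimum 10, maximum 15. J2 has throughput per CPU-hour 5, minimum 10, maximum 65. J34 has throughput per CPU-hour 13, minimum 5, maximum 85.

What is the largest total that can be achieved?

1715

Meeting every minimum uses 15+15+10+10+5 = 55 CPU-hours, leaving 90.
Order the jobs by throughput per CPU-hour: J38 18 > J34 13 > J4 10 > J32 6 > J2 5.
J38: +5 to 15 (cap) → 85 left.
J34 takes 80 more to reach its cap of 85 → 5 left.
J4 has room for 65 more but only 5 remain, so it gets 20.
Total = 6×15 + 10×20 + 18×15 + 5×10 + 13×85 = 1715.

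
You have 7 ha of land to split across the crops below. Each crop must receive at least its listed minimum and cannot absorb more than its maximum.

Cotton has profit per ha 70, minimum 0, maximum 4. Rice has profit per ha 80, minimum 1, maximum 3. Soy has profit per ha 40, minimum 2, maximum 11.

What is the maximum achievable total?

460

Meeting every minimum uses 0+1+2 = 3 ha, leaving 4.
Order the crops by profit per ha: Rice 80 > Cotton 70 > Soy 40.
Rice takes 2 more to reach its cap of 3 ; 2 left.
Only 2 left; Cotton takes them to reach 2.
Total = 70×2 + 80×3 + 40×2 = 460.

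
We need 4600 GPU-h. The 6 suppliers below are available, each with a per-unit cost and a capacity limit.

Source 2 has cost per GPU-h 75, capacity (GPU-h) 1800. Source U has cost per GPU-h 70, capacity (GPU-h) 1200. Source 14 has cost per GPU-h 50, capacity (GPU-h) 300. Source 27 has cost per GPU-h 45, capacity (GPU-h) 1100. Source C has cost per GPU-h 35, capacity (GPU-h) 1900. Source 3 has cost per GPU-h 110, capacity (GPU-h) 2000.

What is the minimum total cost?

Cheapest first:
Source C at 35: take all 1900 GPU-h → 2700 still needed.
Source 27 (45): use full 1100 → 1600 GPU-h to go.
Source 14 (50): use full 300 → 1300 GPU-h to go.
Source U at 70: take all 1200 GPU-h → 100 still needed.
Source 2 at 75: take 100 of its 1800 → requirement met.
Source 3: unused.
Cost = 1900×35 + 1100×45 + 300×50 + 1200×70 + 100×75 = 222500.

222500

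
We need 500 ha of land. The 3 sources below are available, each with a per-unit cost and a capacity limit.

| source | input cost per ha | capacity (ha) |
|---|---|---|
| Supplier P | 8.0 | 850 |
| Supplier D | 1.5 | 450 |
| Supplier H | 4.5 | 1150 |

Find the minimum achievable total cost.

Fill from the cheapest source first.
Supplier D at 1.5: take all 450 ha ; 50 still needed.
Supplier H at 4.5: take 50 of its 1150 ; requirement met.
Supplier P: unused.
Cost = 450×1.5 + 50×4.5 = 900.

900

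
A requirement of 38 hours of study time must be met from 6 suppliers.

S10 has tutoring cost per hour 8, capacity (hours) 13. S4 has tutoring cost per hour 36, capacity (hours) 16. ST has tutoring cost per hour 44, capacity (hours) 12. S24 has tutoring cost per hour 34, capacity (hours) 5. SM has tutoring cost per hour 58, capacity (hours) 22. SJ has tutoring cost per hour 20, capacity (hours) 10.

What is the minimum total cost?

Fill from the cheapest supplier first.
Take 13 from S10 at 8 → need 25 more.
SJ at 20: take all 10 hours → 15 still needed.
Take 5 from S24 at 34 → need 10 more.
S4 (36): take the remaining 10 → done.
ST, SM: unused.
Cost = 13×8 + 10×20 + 5×34 + 10×36 = 834.

834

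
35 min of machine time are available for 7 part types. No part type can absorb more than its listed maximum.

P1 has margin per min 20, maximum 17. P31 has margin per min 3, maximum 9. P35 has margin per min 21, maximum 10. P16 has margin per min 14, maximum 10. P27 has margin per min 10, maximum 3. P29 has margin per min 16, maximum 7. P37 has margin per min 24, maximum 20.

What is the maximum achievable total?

Highest margin per min first: P37 24 > P35 21 > P1 20 > P29 16 > P16 14 > P27 10 > P31 3.
P37: +20 to 20 (cap) → 15 left.
Give P35 10 to hit its cap of 10 → 5 left.
P1 has room for 17 but only 5 remain, so it gets 5.
Total = 20×5 + 21×10 + 24×20 = 790.

790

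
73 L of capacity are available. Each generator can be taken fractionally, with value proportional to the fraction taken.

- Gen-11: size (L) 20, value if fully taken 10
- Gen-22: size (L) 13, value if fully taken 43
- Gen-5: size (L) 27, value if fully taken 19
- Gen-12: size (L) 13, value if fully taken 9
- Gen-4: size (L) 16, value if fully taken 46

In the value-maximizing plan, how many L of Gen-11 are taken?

Sort by value density: Gen-22 43/13≈3.31, Gen-4 46/16≈2.88, Gen-5 19/27≈0.704, Gen-12 9/13≈0.692, Gen-11 10/20≈0.5.
Gen-22: take in full, 13 L for value 43 ; 60 left.
Take all of Gen-4 (16 L, value 46) ; 44 L left.
All 27 L of Gen-5 fit (value 19) ; 17 remain.
Take all of Gen-12 (13 L, value 9) ; 4 L left.
4 L left: a 4/20 share of Gen-11 gives 10×4/20 = 2.

4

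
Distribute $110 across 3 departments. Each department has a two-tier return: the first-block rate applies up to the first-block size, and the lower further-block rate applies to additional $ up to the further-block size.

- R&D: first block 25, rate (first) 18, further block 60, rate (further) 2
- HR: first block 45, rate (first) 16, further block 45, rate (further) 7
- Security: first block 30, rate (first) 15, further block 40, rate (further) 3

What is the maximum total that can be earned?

Treat each block as its own option and order by rate: R&D/T1 18 > HR/T1 16 > Security/T1 15 > HR/T2 7 > Security/T2 3 > R&D/T2 2.
R&D T1 at 18: fill all 25 ; 85 left.
HR/T1 (16): +45 ; 40 left.
Fill Security T1 block (30 at 15) ; 10 left.
HR/T2: +10 of 45 at 7; pool empty.
Total = 18×25 + 16×45 + 15×30 + 7×10 = 1690.

1690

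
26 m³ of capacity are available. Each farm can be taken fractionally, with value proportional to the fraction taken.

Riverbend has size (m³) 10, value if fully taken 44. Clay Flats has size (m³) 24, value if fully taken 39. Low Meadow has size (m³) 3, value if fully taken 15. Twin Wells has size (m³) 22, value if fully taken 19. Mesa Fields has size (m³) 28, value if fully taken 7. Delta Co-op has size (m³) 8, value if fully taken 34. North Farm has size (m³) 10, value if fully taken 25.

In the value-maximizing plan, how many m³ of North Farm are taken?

Rank by value-to-size ratio: Low Meadow 15/3≈5, Riverbend 44/10≈4.4, Delta Co-op 34/8≈4.25, North Farm 25/10≈2.5, Clay Flats 39/24≈1.62, Twin Wells 19/22≈0.864, Mesa Fields 7/28≈0.25.
All 3 m³ of Low Meadow fit (value 15) — 23 remain.
All 10 m³ of Riverbend fit (value 44) — 13 remain.
All 8 m³ of Delta Co-op fit (value 34) — 5 remain.
5 m³ left: a 5/10 share of North Farm gives 25×5/10 = 12.5.

5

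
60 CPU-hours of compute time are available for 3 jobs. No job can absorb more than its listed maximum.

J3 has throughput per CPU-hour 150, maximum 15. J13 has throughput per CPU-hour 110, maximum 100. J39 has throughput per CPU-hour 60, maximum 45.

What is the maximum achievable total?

Order the jobs by throughput per CPU-hour: J3 150 > J13 110 > J39 60.
J3 takes 15 to reach its cap of 15 ; 45 left.
Only 45 left; J13 takes them to reach 45.
Total = 150×15 + 110×45 = 7200.

7200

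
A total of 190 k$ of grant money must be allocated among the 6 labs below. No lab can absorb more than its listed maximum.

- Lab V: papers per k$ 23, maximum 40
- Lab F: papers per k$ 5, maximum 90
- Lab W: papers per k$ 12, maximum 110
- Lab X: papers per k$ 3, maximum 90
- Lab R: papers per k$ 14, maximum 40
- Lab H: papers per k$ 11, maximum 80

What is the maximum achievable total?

Order the labs by papers per k$: Lab V 23 > Lab R 14 > Lab W 12 > Lab H 11 > Lab F 5 > Lab X 3.
Lab V takes 40 to reach its cap of 40 — 150 left.
Give Lab R 40 to hit its cap of 40 — 110 left.
Give Lab W 110 to hit its cap of 110 — 0 left.
Total = 23×40 + 12×110 + 14×40 = 2800.

2800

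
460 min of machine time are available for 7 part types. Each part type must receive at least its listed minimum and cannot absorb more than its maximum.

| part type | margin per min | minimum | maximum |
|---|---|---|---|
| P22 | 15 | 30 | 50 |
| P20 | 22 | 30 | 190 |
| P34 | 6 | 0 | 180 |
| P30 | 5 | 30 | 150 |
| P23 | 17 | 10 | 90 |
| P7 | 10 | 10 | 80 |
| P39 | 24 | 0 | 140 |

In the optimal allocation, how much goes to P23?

60

Meeting every minimum uses 30+30+0+30+10+10+0 = 110 min, leaving 350.
Rank by margin per min: P39 24 > P20 22 > P23 17 > P22 15 > P7 10 > P34 6 > P30 5.
Give P39 140 more to hit its cap of 140 ; 210 left.
P20: +160 to 190 (cap) ; 50 left.
P23 has room for 80 more but only 50 remain, so it gets 60.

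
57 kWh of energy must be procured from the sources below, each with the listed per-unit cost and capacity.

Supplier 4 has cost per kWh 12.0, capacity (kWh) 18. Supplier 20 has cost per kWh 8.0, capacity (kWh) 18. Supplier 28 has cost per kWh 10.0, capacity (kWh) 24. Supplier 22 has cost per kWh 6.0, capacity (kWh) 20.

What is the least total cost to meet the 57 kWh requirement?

Fill from the cheapest source first.
Take 20 from Supplier 22 at 6.0 — need 37 more.
Supplier 20 at 8.0: take all 18 kWh — 19 still needed.
Supplier 28 (10.0): take the remaining 19 — done.
Supplier 4: unused.
Cost = 20×6.0 + 18×8.0 + 19×10.0 = 454.

454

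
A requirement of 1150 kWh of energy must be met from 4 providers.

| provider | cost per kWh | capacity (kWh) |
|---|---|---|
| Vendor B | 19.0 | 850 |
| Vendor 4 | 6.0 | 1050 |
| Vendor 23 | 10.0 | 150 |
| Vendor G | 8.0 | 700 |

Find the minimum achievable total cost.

Fill from the cheapest provider first.
Vendor 4 at 6.0: take all 1050 kWh → 100 still needed.
Vendor G at 8.0: take 100 of its 700 → requirement met.
Vendor 23, Vendor B: unused.
Cost = 1050×6.0 + 100×8.0 = 7100.

7100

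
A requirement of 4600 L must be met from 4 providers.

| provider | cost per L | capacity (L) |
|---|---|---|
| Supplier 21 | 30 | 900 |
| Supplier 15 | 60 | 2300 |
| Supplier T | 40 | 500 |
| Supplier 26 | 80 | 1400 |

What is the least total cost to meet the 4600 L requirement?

257000

Cheapest first:
Supplier 21 (30): use full 900 — 3700 L to go.
Take 500 from Supplier T at 40 — need 3200 more.
Supplier 15 at 60: take all 2300 L — 900 still needed.
Supplier 26 (80): take the remaining 900 — done.
Cost = 900×30 + 500×40 + 2300×60 + 900×80 = 257000.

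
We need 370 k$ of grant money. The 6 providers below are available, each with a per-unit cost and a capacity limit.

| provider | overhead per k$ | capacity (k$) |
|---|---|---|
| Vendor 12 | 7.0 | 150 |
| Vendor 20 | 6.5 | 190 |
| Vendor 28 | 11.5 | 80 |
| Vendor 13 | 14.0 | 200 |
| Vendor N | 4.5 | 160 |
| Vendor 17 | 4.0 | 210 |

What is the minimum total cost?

1560

Fill from the cheapest provider first.
Vendor 17 at 4.0: take all 210 k$ ; 160 still needed.
Vendor N at 4.5: take all 160 k$ ; 0 still needed.
Vendor 20, Vendor 12, Vendor 28, Vendor 13: unused.
Cost = 210×4.0 + 160×4.5 = 1560.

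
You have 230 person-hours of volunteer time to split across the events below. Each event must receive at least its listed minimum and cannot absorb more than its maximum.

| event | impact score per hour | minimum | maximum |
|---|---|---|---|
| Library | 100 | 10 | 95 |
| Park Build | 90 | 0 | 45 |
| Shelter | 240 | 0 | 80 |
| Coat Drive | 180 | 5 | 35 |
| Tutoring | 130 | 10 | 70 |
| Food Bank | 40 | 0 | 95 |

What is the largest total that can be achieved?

Meeting every minimum uses 10+0+0+5+10+0 = 25 person-hours, leaving 205.
Rank by impact score per hour: Shelter 240 > Coat Drive 180 > Tutoring 130 > Library 100 > Park Build 90 > Food Bank 40.
Shelter takes 80 more to reach its cap of 80 ; 125 left.
Give Coat Drive 30 more to hit its cap of 35 ; 95 left.
Give Tutoring 60 more to hit its cap of 70 ; 35 left.
Library has room for 85 more but only 35 remain, so it gets 45.
Total = 100×45 + 240×80 + 180×35 + 130×70 = 39100.

39100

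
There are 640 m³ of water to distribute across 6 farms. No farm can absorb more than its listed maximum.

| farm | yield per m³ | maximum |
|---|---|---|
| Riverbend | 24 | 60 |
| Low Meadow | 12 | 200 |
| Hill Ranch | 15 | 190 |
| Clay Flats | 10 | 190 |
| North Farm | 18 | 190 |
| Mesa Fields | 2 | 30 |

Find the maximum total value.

10110

Highest yield per m³ first: Riverbend 24 > North Farm 18 > Hill Ranch 15 > Low Meadow 12 > Clay Flats 10 > Mesa Fields 2.
Give Riverbend 60 to hit its cap of 60 ; 580 left.
North Farm takes 190 to reach its cap of 190 ; 390 left.
Hill Ranch: +190 to 190 (cap) ; 200 left.
Low Meadow: +200 to 200 (cap) ; 0 left.
Total = 24×60 + 12×200 + 15×190 + 18×190 = 10110.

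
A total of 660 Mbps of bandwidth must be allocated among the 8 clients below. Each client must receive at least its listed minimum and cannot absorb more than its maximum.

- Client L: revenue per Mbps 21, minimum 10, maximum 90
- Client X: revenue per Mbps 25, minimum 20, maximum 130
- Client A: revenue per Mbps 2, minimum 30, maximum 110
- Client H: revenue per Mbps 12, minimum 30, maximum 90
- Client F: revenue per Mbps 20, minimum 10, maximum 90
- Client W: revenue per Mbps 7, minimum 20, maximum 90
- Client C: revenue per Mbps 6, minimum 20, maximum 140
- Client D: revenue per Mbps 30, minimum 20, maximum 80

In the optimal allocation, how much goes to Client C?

60

Meeting every minimum uses 10+20+30+30+10+20+20+20 = 160 Mbps, leaving 500.
Rank by revenue per Mbps: Client D 30 > Client X 25 > Client L 21 > Client F 20 > Client H 12 > Client W 7 > Client C 6 > Client A 2.
Client D takes 60 more to reach its cap of 80 ; 440 left.
Client X: +110 to 130 (cap) ; 330 left.
Client L: +80 to 90 (cap) ; 250 left.
Client F takes 80 more to reach its cap of 90 ; 170 left.
Give Client H 60 more to hit its cap of 90 ; 110 left.
Client W takes 70 more to reach its cap of 90 ; 40 left.
Only 40 left; Client C takes them to reach 60.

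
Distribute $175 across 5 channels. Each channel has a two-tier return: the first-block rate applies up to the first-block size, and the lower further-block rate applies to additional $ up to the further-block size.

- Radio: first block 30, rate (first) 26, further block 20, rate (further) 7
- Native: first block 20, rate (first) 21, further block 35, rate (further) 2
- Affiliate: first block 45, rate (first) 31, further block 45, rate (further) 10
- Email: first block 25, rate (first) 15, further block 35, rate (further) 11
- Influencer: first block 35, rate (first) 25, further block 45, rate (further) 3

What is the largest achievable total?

4065

Treat each block as its own option and order by rate: Affiliate/first 31 > Radio/first 26 > Influencer/first 25 > Native/first 21 > Email/first 15 > Email/second 11 > Affiliate/second 10 > Radio/second 7 > Influencer/second 3 > Native/second 2.
Affiliate/first (31): +45 — 130 left.
Radio/first (26): +30 — 100 left.
Fill Influencer first block (35 at 25) — 65 left.
Native/first (21): +20 — 45 left.
Email/first (15): +25 — 20 left.
20 remain; put them into Email second at 11.
Total = 31×45 + 26×30 + 25×35 + 21×20 + 15×25 + 11×20 = 4065.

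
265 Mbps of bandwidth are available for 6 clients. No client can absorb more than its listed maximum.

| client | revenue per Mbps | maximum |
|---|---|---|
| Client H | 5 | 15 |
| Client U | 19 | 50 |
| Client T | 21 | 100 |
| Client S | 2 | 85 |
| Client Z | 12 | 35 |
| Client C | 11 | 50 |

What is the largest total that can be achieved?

4125

Rank by revenue per Mbps: Client T 21 > Client U 19 > Client Z 12 > Client C 11 > Client H 5 > Client S 2.
Client T: +100 to 100 (cap) → 165 left.
Client U: +50 to 50 (cap) → 115 left.
Client Z takes 35 to reach its cap of 35 → 80 left.
Give Client C 50 to hit its cap of 50 → 30 left.
Give Client H 15 to hit its cap of 15 → 15 left.
Only 15 left; Client S takes them to reach 15.
Total = 5×15 + 19×50 + 21×100 + 2×15 + 12×35 + 11×50 = 4125.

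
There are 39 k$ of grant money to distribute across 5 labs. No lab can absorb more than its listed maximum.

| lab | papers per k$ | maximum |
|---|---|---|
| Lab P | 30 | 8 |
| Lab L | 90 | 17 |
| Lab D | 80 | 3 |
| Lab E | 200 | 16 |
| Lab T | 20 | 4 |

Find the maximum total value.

5060

Highest papers per k$ first: Lab E 200 > Lab L 90 > Lab D 80 > Lab P 30 > Lab T 20.
Lab E takes 16 to reach its cap of 16 ; 23 left.
Lab L takes 17 to reach its cap of 17 ; 6 left.
Lab D takes 3 to reach its cap of 3 ; 3 left.
Lab P: +3 (room for 8) → 3. Pool exhausted.
Total = 30×3 + 90×17 + 80×3 + 200×16 = 5060.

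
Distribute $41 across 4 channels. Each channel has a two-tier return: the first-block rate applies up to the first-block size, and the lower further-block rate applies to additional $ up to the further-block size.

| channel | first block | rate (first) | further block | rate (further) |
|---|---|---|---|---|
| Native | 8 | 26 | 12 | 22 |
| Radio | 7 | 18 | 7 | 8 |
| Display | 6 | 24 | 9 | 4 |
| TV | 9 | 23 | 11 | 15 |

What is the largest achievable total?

Rank every tier by rate: Native/first 26 > Display/first 24 > TV/first 23 > Native/second 22 > Radio/first 18 > TV/second 15 > Radio/second 8 > Display/second 4.
Native first at 26: fill all 8 → 33 left.
Fill Display first block (6 at 24) → 27 left.
TV first at 23: fill all 9 → 18 left.
Native/second (22): +12 → 6 left.
Radio/first: +6 of 7 at 18; pool empty.
Total = 26×8 + 24×6 + 23×9 + 22×12 + 18×6 = 931.

931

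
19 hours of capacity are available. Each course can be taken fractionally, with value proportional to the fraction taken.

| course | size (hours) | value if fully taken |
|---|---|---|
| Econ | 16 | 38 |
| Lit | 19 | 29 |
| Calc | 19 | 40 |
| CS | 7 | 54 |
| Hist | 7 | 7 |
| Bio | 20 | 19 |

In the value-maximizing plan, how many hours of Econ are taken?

Best value per unit of size first: CS 54/7≈7.71, Econ 38/16≈2.38, Calc 40/19≈2.11, Lit 29/19≈1.53, Hist 7/7≈1, Bio 19/20≈0.95.
Take all of CS (7 hours, value 54) ; 12 hours left.
Fill the last 12 hours with part of Econ: 12/16 of it earns 28.5.

12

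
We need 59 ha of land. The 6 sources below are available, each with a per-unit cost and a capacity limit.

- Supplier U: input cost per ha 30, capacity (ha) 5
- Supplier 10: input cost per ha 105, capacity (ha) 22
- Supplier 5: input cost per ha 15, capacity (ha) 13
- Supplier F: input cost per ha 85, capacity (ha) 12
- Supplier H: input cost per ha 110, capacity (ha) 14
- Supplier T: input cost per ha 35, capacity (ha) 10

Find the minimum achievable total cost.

Use sources in increasing cost order.
Supplier 5 at 15: take all 13 ha → 46 still needed.
Supplier U at 30: take all 5 ha → 41 still needed.
Take 10 from Supplier T at 35 → need 31 more.
Supplier F (85): use full 12 → 19 ha to go.
Take 19 from Supplier 10 at 105 to finish.
Supplier H: unused.
Cost = 13×15 + 5×30 + 10×35 + 12×85 + 19×105 = 3710.

3710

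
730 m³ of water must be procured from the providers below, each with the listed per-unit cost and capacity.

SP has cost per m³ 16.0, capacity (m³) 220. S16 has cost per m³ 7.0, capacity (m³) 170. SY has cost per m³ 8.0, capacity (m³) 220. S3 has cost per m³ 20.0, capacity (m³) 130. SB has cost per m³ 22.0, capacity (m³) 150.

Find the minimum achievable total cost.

Cheapest first:
S16 at 7.0: take all 170 m³ — 560 still needed.
SY at 8.0: take all 220 m³ — 340 still needed.
SP at 16.0: take all 220 m³ — 120 still needed.
S3 (20.0): take the remaining 120 — done.
SB: unused.
Cost = 170×7.0 + 220×8.0 + 220×16.0 + 120×20.0 = 8870.

8870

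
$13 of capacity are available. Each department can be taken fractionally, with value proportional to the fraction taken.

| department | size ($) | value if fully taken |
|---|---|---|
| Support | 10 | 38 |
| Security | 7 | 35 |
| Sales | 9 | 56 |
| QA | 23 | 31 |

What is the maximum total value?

76

Sort by value density: Sales 56/9≈6.22, Security 35/7≈5, Support 38/10≈3.8, QA 31/23≈1.35.
All 9 $ of Sales fit (value 56) — 4 remain.
Fill the last 4 $ with part of Security: 4/7 of it earns 20.
Total value = 76.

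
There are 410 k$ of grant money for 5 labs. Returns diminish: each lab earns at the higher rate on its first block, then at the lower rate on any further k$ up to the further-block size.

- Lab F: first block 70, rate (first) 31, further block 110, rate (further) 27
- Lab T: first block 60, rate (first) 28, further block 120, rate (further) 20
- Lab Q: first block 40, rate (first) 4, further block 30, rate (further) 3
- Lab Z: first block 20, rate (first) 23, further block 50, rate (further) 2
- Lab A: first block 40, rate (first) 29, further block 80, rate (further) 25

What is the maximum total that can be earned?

Rank every tier by rate: Lab F/tier1 31 > Lab A/tier1 29 > Lab T/tier1 28 > Lab F/tier2 27 > Lab A/tier2 25 > Lab Z/tier1 23 > Lab T/tier2 20 > Lab Q/tier1 4 > Lab Q/tier2 3 > Lab Z/tier2 2.
Lab F tier1 at 31: fill all 70 → 340 left.
Fill Lab A tier1 block (40 at 29) → 300 left.
Lab T tier1 at 28: fill all 60 → 240 left.
Fill Lab F tier2 block (110 at 27) → 130 left.
Fill Lab A tier2 block (80 at 25) → 50 left.
Lab Z/tier1 (23): +20 → 30 left.
Lab T tier2 at 20: only 30 left, fill 30.
Total = 31×70 + 29×40 + 28×60 + 27×110 + 25×80 + 23×20 + 20×30 = 11040.

11040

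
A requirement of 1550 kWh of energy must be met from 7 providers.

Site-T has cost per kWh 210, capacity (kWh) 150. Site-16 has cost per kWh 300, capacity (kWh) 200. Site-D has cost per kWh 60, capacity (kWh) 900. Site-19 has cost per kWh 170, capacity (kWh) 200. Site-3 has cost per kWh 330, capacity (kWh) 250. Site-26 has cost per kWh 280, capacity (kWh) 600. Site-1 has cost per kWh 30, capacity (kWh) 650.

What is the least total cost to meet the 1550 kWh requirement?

Use providers in increasing cost order.
Site-1 (30): use full 650 — 900 kWh to go.
Take 900 from Site-D at 60 — need 0 more.
Site-19, Site-T, Site-26, Site-16, Site-3: unused.
Cost = 650×30 + 900×60 = 73500.

73500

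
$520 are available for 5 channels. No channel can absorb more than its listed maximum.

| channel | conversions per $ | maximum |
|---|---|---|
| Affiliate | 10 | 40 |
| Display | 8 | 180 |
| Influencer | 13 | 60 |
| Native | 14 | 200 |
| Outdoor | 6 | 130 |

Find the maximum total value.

5660

Highest conversions per $ first: Native 14 > Influencer 13 > Affiliate 10 > Display 8 > Outdoor 6.
Give Native 200 to hit its cap of 200 — 320 left.
Influencer: +60 to 60 (cap) — 260 left.
Affiliate: +40 to 40 (cap) — 220 left.
Give Display 180 to hit its cap of 180 — 40 left.
Outdoor: +40 (room for 130) → 40. Pool exhausted.
Total = 10×40 + 8×180 + 13×60 + 14×200 + 6×40 = 5660.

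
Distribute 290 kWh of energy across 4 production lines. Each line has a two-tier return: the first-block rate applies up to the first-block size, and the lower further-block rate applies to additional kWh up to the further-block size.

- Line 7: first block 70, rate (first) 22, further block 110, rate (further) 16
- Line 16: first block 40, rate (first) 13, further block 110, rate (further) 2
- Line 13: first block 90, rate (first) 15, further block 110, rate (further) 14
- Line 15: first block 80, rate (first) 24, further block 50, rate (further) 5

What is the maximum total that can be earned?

Treat each block as its own option and order by rate: Line 15/tier1 24 > Line 7/tier1 22 > Line 7/tier2 16 > Line 13/tier1 15 > Line 13/tier2 14 > Line 16/tier1 13 > Line 15/tier2 5 > Line 16/tier2 2.
Line 15/tier1 (24): +80 ; 210 left.
Fill Line 7 tier1 block (70 at 22) ; 140 left.
Line 7/tier2 (16): +110 ; 30 left.
Line 13/tier1: +30 of 90 at 15; pool empty.
Total = 24×80 + 22×70 + 16×110 + 15×30 = 5670.

5670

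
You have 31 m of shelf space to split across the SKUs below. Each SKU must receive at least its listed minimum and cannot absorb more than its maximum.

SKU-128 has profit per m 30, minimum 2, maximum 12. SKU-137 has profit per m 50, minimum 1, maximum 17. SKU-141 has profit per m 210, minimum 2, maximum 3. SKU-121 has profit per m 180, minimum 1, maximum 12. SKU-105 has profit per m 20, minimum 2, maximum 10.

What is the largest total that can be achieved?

3490

Meeting every minimum uses 2+1+2+1+2 = 8 m, leaving 23.
Order the SKUs by profit per m: SKU-141 210 > SKU-121 180 > SKU-137 50 > SKU-128 30 > SKU-105 20.
SKU-141: +1 to 3 (cap) ; 22 left.
SKU-121: +11 to 12 (cap) ; 11 left.
SKU-137 has room for 16 more but only 11 remain, so it gets 12.
Total = 30×2 + 50×12 + 210×3 + 180×12 + 20×2 = 3490.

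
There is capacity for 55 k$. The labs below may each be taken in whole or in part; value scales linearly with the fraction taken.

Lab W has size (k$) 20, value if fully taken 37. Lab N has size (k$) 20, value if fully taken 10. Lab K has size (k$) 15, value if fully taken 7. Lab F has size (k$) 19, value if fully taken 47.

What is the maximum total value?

92

Best value per unit of size first: Lab F 47/19≈2.47, Lab W 37/20≈1.85, Lab N 10/20≈0.5, Lab K 7/15≈0.467.
Lab F: take in full, 19 k$ for value 47 ; 36 left.
All 20 k$ of Lab W fit (value 37) ; 16 remain.
Fill the last 16 k$ with part of Lab N: 16/20 of it earns 8.
Total value = 92.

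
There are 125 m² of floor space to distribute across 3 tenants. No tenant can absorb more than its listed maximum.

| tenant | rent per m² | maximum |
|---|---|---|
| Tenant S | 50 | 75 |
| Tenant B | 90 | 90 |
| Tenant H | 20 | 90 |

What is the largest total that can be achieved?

9850

Order the tenants by rent per m²: Tenant B 90 > Tenant S 50 > Tenant H 20.
Tenant B takes 90 to reach its cap of 90 — 35 left.
Tenant S has room for 75 but only 35 remain, so it gets 35.
Total = 50×35 + 90×90 = 9850.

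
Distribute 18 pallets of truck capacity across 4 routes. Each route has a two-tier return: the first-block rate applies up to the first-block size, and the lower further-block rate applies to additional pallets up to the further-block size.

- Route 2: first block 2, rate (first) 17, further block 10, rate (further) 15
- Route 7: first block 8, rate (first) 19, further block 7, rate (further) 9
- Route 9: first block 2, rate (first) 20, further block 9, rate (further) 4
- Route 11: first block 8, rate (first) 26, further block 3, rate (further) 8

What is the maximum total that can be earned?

400

Treat each block as its own option and order by rate: Route 11/T1 26 > Route 9/T1 20 > Route 7/T1 19 > Route 2/T1 17 > Route 2/T2 15 > Route 7/T2 9 > Route 11/T2 8 > Route 9/T2 4.
Route 11 T1 at 26: fill all 8 → 10 left.
Fill Route 9 T1 block (2 at 20) → 8 left.
Route 7/T1 (19): +8 → 0 left.
Total = 26×8 + 20×2 + 19×8 = 400.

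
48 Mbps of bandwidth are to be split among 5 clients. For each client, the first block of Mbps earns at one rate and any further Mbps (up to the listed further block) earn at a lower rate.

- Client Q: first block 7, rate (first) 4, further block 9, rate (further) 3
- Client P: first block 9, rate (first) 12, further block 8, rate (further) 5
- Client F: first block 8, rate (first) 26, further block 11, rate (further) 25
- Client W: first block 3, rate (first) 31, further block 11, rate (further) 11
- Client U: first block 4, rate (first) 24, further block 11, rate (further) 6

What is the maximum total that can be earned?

Order all 10 blocks by rate: Client W/T1 31 > Client F/T1 26 > Client F/T2 25 > Client U/T1 24 > Client P/T1 12 > Client W/T2 11 > Client U/T2 6 > Client P/T2 5 > Client Q/T1 4 > Client Q/T2 3.
Fill Client W T1 block (3 at 31) — 45 left.
Client F T1 at 26: fill all 8 — 37 left.
Client F/T2 (25): +11 — 26 left.
Fill Client U T1 block (4 at 24) — 22 left.
Client P T1 at 12: fill all 9 — 13 left.
Fill Client W T2 block (11 at 11) — 2 left.
Client U T2 at 6: only 2 left, fill 2.
Total = 31×3 + 26×8 + 25×11 + 24×4 + 12×9 + 11×11 + 6×2 = 913.

913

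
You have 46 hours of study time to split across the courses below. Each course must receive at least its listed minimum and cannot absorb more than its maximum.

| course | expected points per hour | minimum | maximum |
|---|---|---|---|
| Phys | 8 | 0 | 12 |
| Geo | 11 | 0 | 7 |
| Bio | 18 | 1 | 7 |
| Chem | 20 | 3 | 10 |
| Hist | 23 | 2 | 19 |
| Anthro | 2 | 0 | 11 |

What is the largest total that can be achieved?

864

Meeting every minimum uses 0+0+1+3+2+0 = 6 hours, leaving 40.
Order the courses by expected points per hour: Hist 23 > Chem 20 > Bio 18 > Geo 11 > Phys 8 > Anthro 2.
Hist takes 17 more to reach its cap of 19 → 23 left.
Chem: +7 to 10 (cap) → 16 left.
Bio takes 6 more to reach its cap of 7 → 10 left.
Geo takes 7 more to reach its cap of 7 → 3 left.
Phys: +3 (room for 12) → 3. Pool exhausted.
Total = 8×3 + 11×7 + 18×7 + 20×10 + 23×19 = 864.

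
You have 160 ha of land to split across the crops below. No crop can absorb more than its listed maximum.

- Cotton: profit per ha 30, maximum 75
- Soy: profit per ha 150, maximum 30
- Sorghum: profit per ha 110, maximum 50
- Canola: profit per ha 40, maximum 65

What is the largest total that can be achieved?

Highest profit per ha first: Soy 150 > Sorghum 110 > Canola 40 > Cotton 30.
Soy takes 30 to reach its cap of 30 — 130 left.
Sorghum takes 50 to reach its cap of 50 — 80 left.
Canola: +65 to 65 (cap) — 15 left.
Cotton has room for 75 but only 15 remain, so it gets 15.
Total = 30×15 + 150×30 + 110×50 + 40×65 = 13050.

13050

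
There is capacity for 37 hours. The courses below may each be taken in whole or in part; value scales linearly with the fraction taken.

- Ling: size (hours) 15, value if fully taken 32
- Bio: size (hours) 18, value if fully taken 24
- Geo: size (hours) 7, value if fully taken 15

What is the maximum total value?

Rank by value-to-size ratio: Geo 15/7≈2.14, Ling 32/15≈2.13, Bio 24/18≈1.33.
Take all of Geo (7 hours, value 15) ; 30 hours left.
Ling: take in full, 15 hours for value 32 ; 15 left.
Fill the last 15 hours with part of Bio: 15/18 of it earns 20.
Total value = 67.

67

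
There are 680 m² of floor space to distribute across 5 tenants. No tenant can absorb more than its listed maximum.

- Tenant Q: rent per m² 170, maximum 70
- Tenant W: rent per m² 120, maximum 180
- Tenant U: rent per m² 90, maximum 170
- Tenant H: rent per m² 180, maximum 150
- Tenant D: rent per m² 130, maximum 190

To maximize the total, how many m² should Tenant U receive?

90

Rank by rent per m²: Tenant H 180 > Tenant Q 170 > Tenant D 130 > Tenant W 120 > Tenant U 90.
Give Tenant H 150 to hit its cap of 150 ; 530 left.
Give Tenant Q 70 to hit its cap of 70 ; 460 left.
Tenant D: +190 to 190 (cap) ; 270 left.
Tenant W: +180 to 180 (cap) ; 90 left.
Tenant U: +90 (room for 170) → 90. Pool exhausted.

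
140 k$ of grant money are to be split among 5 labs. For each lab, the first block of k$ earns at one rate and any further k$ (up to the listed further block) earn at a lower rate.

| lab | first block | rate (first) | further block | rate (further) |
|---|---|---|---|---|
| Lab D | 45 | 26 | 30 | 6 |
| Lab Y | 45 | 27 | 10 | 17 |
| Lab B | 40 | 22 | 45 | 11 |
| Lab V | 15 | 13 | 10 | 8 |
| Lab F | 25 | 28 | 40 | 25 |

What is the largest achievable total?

Treat each block as its own option and order by rate: Lab F/first 28 > Lab Y/first 27 > Lab D/first 26 > Lab F/second 25 > Lab B/first 22 > Lab Y/second 17 > Lab V/first 13 > Lab B/second 11 > Lab V/second 8 > Lab D/second 6.
Fill Lab F first block (25 at 28) → 115 left.
Lab Y first at 27: fill all 45 → 70 left.
Lab D/first (26): +45 → 25 left.
Lab F/second: +25 of 40 at 25; pool empty.
Total = 28×25 + 27×45 + 26×45 + 25×25 = 3710.

3710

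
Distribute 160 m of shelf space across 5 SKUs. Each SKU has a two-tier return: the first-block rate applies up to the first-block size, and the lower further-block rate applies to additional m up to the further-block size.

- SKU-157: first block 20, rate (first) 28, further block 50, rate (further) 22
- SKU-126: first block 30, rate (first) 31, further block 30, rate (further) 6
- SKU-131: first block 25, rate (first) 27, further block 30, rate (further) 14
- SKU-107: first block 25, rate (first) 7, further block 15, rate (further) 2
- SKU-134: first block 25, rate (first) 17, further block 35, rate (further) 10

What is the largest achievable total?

Treat each block as its own option and order by rate: SKU-126/tier1 31 > SKU-157/tier1 28 > SKU-131/tier1 27 > SKU-157/tier2 22 > SKU-134/tier1 17 > SKU-131/tier2 14 > SKU-134/tier2 10 > SKU-107/tier1 7 > SKU-126/tier2 6 > SKU-107/tier2 2.
Fill SKU-126 tier1 block (30 at 31) ; 130 left.
SKU-157/tier1 (28): +20 ; 110 left.
SKU-131 tier1 at 27: fill all 25 ; 85 left.
Fill SKU-157 tier2 block (50 at 22) ; 35 left.
Fill SKU-134 tier1 block (25 at 17) ; 10 left.
SKU-131 tier2 at 14: only 10 left, fill 10.
Total = 31×30 + 28×20 + 27×25 + 22×50 + 17×25 + 14×10 = 3830.

3830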